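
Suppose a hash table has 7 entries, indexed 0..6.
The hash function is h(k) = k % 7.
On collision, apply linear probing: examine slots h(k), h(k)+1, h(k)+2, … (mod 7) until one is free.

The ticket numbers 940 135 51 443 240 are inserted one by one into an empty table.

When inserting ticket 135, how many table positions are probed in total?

940: h=2 -> slot 2
135: h=2, probe 2,3 -> slot 3
51: h=2, probe 2,3,4 -> slot 4
443: h=2, probe 2,3,4,5 -> slot 5
240: h=2, probe 2,3,4,5,6 -> slot 6
Table: [., ., 940, 135, 51, 443, 240]

2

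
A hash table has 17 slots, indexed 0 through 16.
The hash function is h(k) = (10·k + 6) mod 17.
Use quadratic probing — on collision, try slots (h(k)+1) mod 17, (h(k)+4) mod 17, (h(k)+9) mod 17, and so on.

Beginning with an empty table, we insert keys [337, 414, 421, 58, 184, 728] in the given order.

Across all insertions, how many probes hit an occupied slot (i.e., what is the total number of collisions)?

Insert 337: h=10, slot 10 empty → index 10.
Insert 414: h=15, slot 15 empty → index 15.
Insert 421: h=0, slot 0 empty → index 0.
Insert 58: h=8, slot 8 empty → index 8.
Insert 184: h=10, slot 10 occupied → index 11.
Insert 728: h=10, slots 10,11 occupied → index 14.
Table: [421, -, -, -, -, -, -, -, 58, -, 337, 184, -, -, 728, 414, -]

3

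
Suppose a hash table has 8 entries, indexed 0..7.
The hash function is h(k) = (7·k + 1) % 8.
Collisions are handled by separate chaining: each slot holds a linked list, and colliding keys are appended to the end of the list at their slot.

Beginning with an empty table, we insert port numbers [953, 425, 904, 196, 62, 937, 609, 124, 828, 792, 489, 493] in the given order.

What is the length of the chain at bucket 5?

3

953 → bucket 0
425 → bucket 0 (collision)
904 → bucket 1
196 → bucket 5
62 → bucket 3
937 → bucket 0 (collision)
609 → bucket 0 (collision)
124 → bucket 5 (collision)
828 → bucket 5 (collision)
792 → bucket 1 (collision)
489 → bucket 0 (collision)
493 → bucket 4
Final buckets:
0: 953 -> 425 -> 937 -> 609 -> 489
1: 904 -> 792
2: ∅
3: 62
4: 493
5: 196 -> 124 -> 828
6: ∅
7: ∅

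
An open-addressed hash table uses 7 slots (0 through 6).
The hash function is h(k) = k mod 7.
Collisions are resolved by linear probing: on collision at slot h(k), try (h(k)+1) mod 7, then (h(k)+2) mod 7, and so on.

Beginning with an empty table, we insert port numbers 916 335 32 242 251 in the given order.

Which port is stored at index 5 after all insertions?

916 hashes to 6; slot 6 is free -> place at 6.
335 hashes to 6; 6 taken -> place at 0.
32 hashes to 4; slot 4 is free -> place at 4.
242 hashes to 4; 4 taken -> place at 5.
251 hashes to 6; 6,0 taken -> place at 1.
Table: [335, 251, ., ., 32, 242, 916]

242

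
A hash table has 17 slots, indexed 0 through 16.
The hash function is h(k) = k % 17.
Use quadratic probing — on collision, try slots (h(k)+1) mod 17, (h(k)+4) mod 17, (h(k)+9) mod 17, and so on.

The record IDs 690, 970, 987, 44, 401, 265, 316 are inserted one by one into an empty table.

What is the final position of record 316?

12

690 hashes to 10; slot 10 is free -> place at 10.
970 hashes to 1; slot 1 is free -> place at 1.
987 hashes to 1; 1 taken -> place at 2.
44 hashes to 10; 10 taken -> place at 11.
401 hashes to 10; 10,11 taken -> place at 14.
265 hashes to 10; 10,11,14,2 taken -> place at 9.
316 hashes to 10; 10,11,14,2,9,1 taken -> place at 12.
Table: [., 970, 987, ., ., ., ., ., ., 265, 690, 44, 316, ., 401, ., .]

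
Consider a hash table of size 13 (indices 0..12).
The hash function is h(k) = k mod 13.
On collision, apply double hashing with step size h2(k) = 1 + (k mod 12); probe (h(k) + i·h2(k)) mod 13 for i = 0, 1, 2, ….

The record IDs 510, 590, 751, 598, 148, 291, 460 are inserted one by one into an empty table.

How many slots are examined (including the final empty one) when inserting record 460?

510: h=3 -> slot 3
590: h=5 -> slot 5
751: h=10 -> slot 10
598: h=0 -> slot 0
148: h=5, h2=5, probe 5,10,2 -> slot 2
291: h=5, h2=4, probe 5,9 -> slot 9
460: h=5, h2=5, probe 5,10,2,7 -> slot 7
Table: [598, ∅, 148, 510, ∅, 590, ∅, 460, ∅, 291, 751, ∅, ∅]

4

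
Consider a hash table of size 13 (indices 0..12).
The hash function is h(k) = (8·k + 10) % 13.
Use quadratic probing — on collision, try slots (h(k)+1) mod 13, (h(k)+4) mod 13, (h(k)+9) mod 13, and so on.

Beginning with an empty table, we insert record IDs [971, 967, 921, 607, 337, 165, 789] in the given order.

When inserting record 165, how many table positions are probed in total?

971 hashes to 4; slot 4 is free → place at 4.
967 hashes to 11; slot 11 is free → place at 11.
921 hashes to 7; slot 7 is free → place at 7.
607 hashes to 4; 4 taken → place at 5.
337 hashes to 2; slot 2 is free → place at 2.
165 hashes to 4; 4,5 taken → place at 8.
789 hashes to 4; 4,5,8 taken → place at 0.
Table: [789, ., 337, ., 971, 607, ., 921, 165, ., ., 967, .]

3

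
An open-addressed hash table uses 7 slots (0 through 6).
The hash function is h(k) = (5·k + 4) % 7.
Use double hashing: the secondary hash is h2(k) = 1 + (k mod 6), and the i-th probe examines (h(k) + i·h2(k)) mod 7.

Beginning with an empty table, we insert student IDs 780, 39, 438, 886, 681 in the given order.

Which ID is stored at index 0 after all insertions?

681

780 hashes to 5; slot 5 is free => place at 5.
39 hashes to 3; slot 3 is free => place at 3.
438 hashes to 3, h2=1; 3 taken => place at 4.
886 hashes to 3, h2=5; 3 taken => place at 1.
681 hashes to 0; slot 0 is free => place at 0.
Table: [681, 886, _, 39, 438, 780, _]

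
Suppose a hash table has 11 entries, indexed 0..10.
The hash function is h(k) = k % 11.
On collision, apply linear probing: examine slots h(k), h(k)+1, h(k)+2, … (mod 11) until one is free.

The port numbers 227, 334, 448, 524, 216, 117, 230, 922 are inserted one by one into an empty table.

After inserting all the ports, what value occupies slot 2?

227: h=7 => slot 7
334: h=4 => slot 4
448: h=8 => slot 8
524: h=7, probe 7,8,9 => slot 9
216: h=7, probe 7,8,9,10 => slot 10
117: h=7, probe 7,8,9,10,0 => slot 0
230: h=10, probe 10,0,1 => slot 1
922: h=9, probe 9,10,0,1,2 => slot 2
Table: [117, 230, 922, -, 334, -, -, 227, 448, 524, 216]

922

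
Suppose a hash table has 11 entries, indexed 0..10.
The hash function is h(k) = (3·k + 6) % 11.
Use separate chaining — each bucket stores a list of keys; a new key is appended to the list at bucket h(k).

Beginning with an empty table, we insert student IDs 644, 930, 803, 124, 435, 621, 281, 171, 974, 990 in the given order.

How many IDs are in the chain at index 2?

6

644 -> bucket 2
930 -> bucket 2 (collision)
803 -> bucket 6
124 -> bucket 4
435 -> bucket 2 (collision)
621 -> bucket 10
281 -> bucket 2 (collision)
171 -> bucket 2 (collision)
974 -> bucket 2 (collision)
990 -> bucket 6 (collision)
Final buckets:
0: .
1: .
2: 644 -> 930 -> 435 -> 281 -> 171 -> 974
3: .
4: 124
5: .
6: 803 -> 990
7: .
8: .
9: .
10: 621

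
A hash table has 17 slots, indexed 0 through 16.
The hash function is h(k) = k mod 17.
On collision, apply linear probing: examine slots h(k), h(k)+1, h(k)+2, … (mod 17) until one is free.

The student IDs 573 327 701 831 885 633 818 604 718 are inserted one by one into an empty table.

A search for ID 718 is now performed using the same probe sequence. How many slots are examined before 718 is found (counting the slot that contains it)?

4

Insert 573: h=12, slot 12 empty -> index 12.
Insert 327: h=4, slot 4 empty -> index 4.
Insert 701: h=4, slot 4 occupied -> index 5.
Insert 831: h=15, slot 15 empty -> index 15.
Insert 885: h=1, slot 1 empty -> index 1.
Insert 633: h=4, slots 4,5 occupied -> index 6.
Insert 818: h=2, slot 2 empty -> index 2.
Insert 604: h=9, slot 9 empty -> index 9.
Insert 718: h=4, slots 4,5,6 occupied -> index 7.
Table: [∅, 885, 818, ∅, 327, 701, 633, 718, ∅, 604, ∅, ∅, 573, ∅, ∅, 831, ∅]
Lookup 718: h=4, probe 4,5,6,7 → found at 7.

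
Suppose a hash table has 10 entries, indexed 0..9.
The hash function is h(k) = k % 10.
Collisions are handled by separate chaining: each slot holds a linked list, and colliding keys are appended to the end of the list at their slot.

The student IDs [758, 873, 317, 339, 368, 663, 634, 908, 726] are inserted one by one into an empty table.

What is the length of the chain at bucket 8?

Insert 758: h=8, bucket 8 empty -> new chain.
Insert 873: h=3, bucket 3 empty -> new chain.
Insert 317: h=7, bucket 7 empty -> new chain.
Insert 339: h=9, bucket 9 empty -> new chain.
Insert 368: h=8, bucket 8 nonempty -> append to chain.
Insert 663: h=3, bucket 3 nonempty -> append to chain.
Insert 634: h=4, bucket 4 empty -> new chain.
Insert 908: h=8, bucket 8 nonempty -> append to chain.
Insert 726: h=6, bucket 6 empty -> new chain.
Final buckets:
0: ∅
1: ∅
2: ∅
3: 873 -> 663
4: 634
5: ∅
6: 726
7: 317
8: 758 -> 368 -> 908
9: 339

3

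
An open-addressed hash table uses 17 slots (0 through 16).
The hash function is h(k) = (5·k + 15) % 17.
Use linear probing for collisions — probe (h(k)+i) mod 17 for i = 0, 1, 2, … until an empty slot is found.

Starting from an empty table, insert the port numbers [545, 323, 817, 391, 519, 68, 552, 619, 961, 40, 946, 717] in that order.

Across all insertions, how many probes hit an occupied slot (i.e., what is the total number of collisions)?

Insert 545: h=3, slot 3 empty -> index 3.
Insert 323: h=15, slot 15 empty -> index 15.
Insert 817: h=3, slot 3 occupied -> index 4.
Insert 391: h=15, slot 15 occupied -> index 16.
Insert 519: h=9, slot 9 empty -> index 9.
Insert 68: h=15, slots 15,16 occupied -> index 0.
Insert 552: h=4, slot 4 occupied -> index 5.
Insert 619: h=16, slots 16,0 occupied -> index 1.
Insert 961: h=9, slot 9 occupied -> index 10.
Insert 40: h=11, slot 11 empty -> index 11.
Insert 946: h=2, slot 2 empty -> index 2.
Insert 717: h=13, slot 13 empty -> index 13.
Table: [68, 619, 946, 545, 817, 552, -, -, -, 519, 961, 40, -, 717, -, 323, 391]

8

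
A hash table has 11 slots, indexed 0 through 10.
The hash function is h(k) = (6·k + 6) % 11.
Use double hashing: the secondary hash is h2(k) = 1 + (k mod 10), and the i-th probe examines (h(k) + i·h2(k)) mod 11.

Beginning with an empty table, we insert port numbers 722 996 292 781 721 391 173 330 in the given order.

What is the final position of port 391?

2

722 hashes to 4; slot 4 is free -> place at 4.
996 hashes to 9; slot 9 is free -> place at 9.
292 hashes to 9, h2=3; 9 taken -> place at 1.
781 hashes to 6; slot 6 is free -> place at 6.
721 hashes to 9, h2=2; 9 taken -> place at 0.
391 hashes to 9, h2=2; 9,0 taken -> place at 2.
173 hashes to 10; slot 10 is free -> place at 10.
330 hashes to 6, h2=1; 6 taken -> place at 7.
Table: [721, 292, 391, -, 722, -, 781, 330, -, 996, 173]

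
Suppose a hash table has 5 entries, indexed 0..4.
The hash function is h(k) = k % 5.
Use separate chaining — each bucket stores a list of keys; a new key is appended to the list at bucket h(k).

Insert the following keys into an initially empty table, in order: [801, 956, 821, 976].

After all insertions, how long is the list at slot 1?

801 → bucket 1
956 → bucket 1 (collision)
821 → bucket 1 (collision)
976 → bucket 1 (collision)
Final buckets:
0: —
1: 801 -> 956 -> 821 -> 976
2: —
3: —
4: —

4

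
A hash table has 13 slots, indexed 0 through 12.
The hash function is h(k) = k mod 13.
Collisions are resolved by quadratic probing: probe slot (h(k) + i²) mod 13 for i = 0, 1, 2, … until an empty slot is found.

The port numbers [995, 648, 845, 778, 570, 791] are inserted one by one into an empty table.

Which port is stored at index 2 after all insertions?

995: h=7 -> slot 7
648: h=11 -> slot 11
845: h=0 -> slot 0
778: h=11, probe 11,12 -> slot 12
570: h=11, probe 11,12,2 -> slot 2
791: h=11, probe 11,12,2,7,1 -> slot 1
Table: [845, 791, 570, ∅, ∅, ∅, ∅, 995, ∅, ∅, ∅, 648, 778]

570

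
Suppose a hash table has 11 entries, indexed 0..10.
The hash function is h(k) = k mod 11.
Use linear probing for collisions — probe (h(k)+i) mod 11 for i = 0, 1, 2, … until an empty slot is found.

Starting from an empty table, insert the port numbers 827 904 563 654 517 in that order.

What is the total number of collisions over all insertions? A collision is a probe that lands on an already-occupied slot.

827: h=2 → slot 2
904: h=2, probe 2,3 → slot 3
563: h=2, probe 2,3,4 → slot 4
654: h=5 → slot 5
517: h=0 → slot 0
Table: [517, _, 827, 904, 563, 654, _, _, _, _, _]

3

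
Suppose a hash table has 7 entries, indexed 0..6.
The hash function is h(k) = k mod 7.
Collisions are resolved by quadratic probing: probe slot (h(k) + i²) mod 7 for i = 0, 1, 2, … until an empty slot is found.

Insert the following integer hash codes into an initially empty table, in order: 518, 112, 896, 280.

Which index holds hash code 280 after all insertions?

2

518 hashes to 0; slot 0 is free => place at 0.
112 hashes to 0; 0 taken => place at 1.
896 hashes to 0; 0,1 taken => place at 4.
280 hashes to 0; 0,1,4 taken => place at 2.
Table: [518, 112, 280, _, 896, _, _]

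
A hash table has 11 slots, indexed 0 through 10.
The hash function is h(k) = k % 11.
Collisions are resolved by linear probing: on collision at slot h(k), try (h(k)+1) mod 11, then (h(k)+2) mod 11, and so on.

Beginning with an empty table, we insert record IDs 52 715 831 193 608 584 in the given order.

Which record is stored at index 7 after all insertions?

193

52 hashes to 8; slot 8 is free -> place at 8.
715 hashes to 0; slot 0 is free -> place at 0.
831 hashes to 6; slot 6 is free -> place at 6.
193 hashes to 6; 6 taken -> place at 7.
608 hashes to 3; slot 3 is free -> place at 3.
584 hashes to 1; slot 1 is free -> place at 1.
Table: [715, 584, ., 608, ., ., 831, 193, 52, ., .]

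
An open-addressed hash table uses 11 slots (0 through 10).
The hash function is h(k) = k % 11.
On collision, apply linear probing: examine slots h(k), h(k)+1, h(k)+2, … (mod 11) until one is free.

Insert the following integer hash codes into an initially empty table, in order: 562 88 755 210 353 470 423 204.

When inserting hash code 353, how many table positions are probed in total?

562: h=1 -> slot 1
88: h=0 -> slot 0
755: h=7 -> slot 7
210: h=1, probe 1,2 -> slot 2
353: h=1, probe 1,2,3 -> slot 3
470: h=8 -> slot 8
423: h=5 -> slot 5
204: h=6 -> slot 6
Table: [88, 562, 210, 353, ∅, 423, 204, 755, 470, ∅, ∅]

3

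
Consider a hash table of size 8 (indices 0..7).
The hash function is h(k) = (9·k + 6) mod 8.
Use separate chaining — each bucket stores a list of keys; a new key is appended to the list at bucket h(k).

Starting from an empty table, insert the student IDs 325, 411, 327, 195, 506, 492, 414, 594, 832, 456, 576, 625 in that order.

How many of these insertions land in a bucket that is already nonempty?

4

Insert 325: h=3, bucket 3 empty → new chain.
Insert 411: h=1, bucket 1 empty → new chain.
Insert 327: h=5, bucket 5 empty → new chain.
Insert 195: h=1, bucket 1 nonempty → append to chain.
Insert 506: h=0, bucket 0 empty → new chain.
Insert 492: h=2, bucket 2 empty → new chain.
Insert 414: h=4, bucket 4 empty → new chain.
Insert 594: h=0, bucket 0 nonempty → append to chain.
Insert 832: h=6, bucket 6 empty → new chain.
Insert 456: h=6, bucket 6 nonempty → append to chain.
Insert 576: h=6, bucket 6 nonempty → append to chain.
Insert 625: h=7, bucket 7 empty → new chain.
Final buckets:
0: 506 -> 594
1: 411 -> 195
2: 492
3: 325
4: 414
5: 327
6: 832 -> 456 -> 576
7: 625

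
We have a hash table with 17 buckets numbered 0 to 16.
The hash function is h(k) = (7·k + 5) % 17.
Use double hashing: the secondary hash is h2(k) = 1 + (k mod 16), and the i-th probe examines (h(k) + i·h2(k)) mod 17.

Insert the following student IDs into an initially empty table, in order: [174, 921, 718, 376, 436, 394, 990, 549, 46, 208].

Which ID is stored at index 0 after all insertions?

174 hashes to 16; slot 16 is free => place at 16.
921 hashes to 9; slot 9 is free => place at 9.
718 hashes to 16, h2=15; 16 taken => place at 14.
376 hashes to 2; slot 2 is free => place at 2.
436 hashes to 14, h2=5; 14,2 taken => place at 7.
394 hashes to 9, h2=11; 9 taken => place at 3.
990 hashes to 16, h2=15; 16,14 taken => place at 12.
549 hashes to 6; slot 6 is free => place at 6.
46 hashes to 4; slot 4 is free => place at 4.
208 hashes to 16, h2=1; 16 taken => place at 0.
Table: [208, _, 376, 394, 46, _, 549, 436, _, 921, _, _, 990, _, 718, _, 174]

208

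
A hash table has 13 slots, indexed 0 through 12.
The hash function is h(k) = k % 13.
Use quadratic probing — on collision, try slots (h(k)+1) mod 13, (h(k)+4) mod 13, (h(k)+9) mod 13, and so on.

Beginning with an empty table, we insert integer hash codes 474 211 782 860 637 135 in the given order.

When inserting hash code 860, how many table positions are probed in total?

4

474 hashes to 6; slot 6 is free → place at 6.
211 hashes to 3; slot 3 is free → place at 3.
782 hashes to 2; slot 2 is free → place at 2.
860 hashes to 2; 2,3,6 taken → place at 11.
637 hashes to 0; slot 0 is free → place at 0.
135 hashes to 5; slot 5 is free → place at 5.
Table: [637, —, 782, 211, —, 135, 474, —, —, —, —, 860, —]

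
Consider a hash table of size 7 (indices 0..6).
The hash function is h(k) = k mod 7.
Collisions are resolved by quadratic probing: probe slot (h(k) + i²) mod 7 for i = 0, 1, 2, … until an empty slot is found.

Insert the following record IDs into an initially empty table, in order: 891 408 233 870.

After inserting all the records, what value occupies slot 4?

Insert 891: h=2, slot 2 empty → index 2.
Insert 408: h=2, slot 2 occupied → index 3.
Insert 233: h=2, slots 2,3 occupied → index 6.
Insert 870: h=2, slots 2,3,6 occupied → index 4.
Table: [_, _, 891, 408, 870, _, 233]

870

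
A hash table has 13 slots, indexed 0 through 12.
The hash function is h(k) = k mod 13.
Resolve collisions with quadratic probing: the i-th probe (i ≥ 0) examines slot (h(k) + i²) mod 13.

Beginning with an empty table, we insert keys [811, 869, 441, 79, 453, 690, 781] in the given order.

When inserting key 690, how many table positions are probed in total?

811: h=5 → slot 5
869: h=11 → slot 11
441: h=12 → slot 12
79: h=1 → slot 1
453: h=11, probe 11,12,2 → slot 2
690: h=1, probe 1,2,5,10 → slot 10
781: h=1, probe 1,2,5,10,4 → slot 4
Table: [—, 79, 453, —, 781, 811, —, —, —, —, 690, 869, 441]

4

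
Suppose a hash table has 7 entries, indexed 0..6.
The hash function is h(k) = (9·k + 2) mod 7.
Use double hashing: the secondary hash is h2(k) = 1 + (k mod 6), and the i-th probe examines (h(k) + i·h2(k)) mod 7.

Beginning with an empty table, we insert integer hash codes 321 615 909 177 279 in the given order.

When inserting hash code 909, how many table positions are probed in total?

3

Insert 321: h=0, slot 0 empty → index 0.
Insert 615: h=0, h2=4, slot 0 occupied → index 4.
Insert 909: h=0, h2=4, slots 0,4 occupied → index 1.
Insert 177: h=6, slot 6 empty → index 6.
Insert 279: h=0, h2=4, slots 0,4,1 occupied → index 5.
Table: [321, 909, ∅, ∅, 615, 279, 177]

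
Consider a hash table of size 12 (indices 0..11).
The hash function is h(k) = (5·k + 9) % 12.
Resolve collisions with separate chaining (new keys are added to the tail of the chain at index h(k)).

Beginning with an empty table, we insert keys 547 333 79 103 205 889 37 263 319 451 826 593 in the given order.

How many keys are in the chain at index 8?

5

Insert 547: h=8, bucket 8 empty -> new chain.
Insert 333: h=6, bucket 6 empty -> new chain.
Insert 79: h=8, bucket 8 nonempty -> append to chain.
Insert 103: h=8, bucket 8 nonempty -> append to chain.
Insert 205: h=2, bucket 2 empty -> new chain.
Insert 889: h=2, bucket 2 nonempty -> append to chain.
Insert 37: h=2, bucket 2 nonempty -> append to chain.
Insert 263: h=4, bucket 4 empty -> new chain.
Insert 319: h=8, bucket 8 nonempty -> append to chain.
Insert 451: h=8, bucket 8 nonempty -> append to chain.
Insert 826: h=11, bucket 11 empty -> new chain.
Insert 593: h=10, bucket 10 empty -> new chain.
Final buckets:
0: —
1: —
2: 205 -> 889 -> 37
3: —
4: 263
5: —
6: 333
7: —
8: 547 -> 79 -> 103 -> 319 -> 451
9: —
10: 593
11: 826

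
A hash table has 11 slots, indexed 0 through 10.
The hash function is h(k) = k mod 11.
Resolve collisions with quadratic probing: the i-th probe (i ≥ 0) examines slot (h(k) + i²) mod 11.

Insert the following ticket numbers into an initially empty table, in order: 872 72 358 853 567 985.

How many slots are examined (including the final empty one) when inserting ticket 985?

5

872 hashes to 3; slot 3 is free => place at 3.
72 hashes to 6; slot 6 is free => place at 6.
358 hashes to 6; 6 taken => place at 7.
853 hashes to 6; 6,7 taken => place at 10.
567 hashes to 6; 6,7,10 taken => place at 4.
985 hashes to 6; 6,7,10,4 taken => place at 0.
Table: [985, -, -, 872, 567, -, 72, 358, -, -, 853]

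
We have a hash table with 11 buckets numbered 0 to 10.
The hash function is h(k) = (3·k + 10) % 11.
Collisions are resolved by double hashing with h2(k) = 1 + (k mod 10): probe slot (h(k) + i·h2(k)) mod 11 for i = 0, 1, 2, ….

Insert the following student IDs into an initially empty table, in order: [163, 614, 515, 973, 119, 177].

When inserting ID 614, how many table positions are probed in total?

163: h=4 -> slot 4
614: h=4, h2=5, probe 4,9 -> slot 9
515: h=4, h2=6, probe 4,10 -> slot 10
973: h=3 -> slot 3
119: h=4, h2=10, probe 4,3,2 -> slot 2
177: h=2, h2=8, probe 2,10,7 -> slot 7
Table: [-, -, 119, 973, 163, -, -, 177, -, 614, 515]

2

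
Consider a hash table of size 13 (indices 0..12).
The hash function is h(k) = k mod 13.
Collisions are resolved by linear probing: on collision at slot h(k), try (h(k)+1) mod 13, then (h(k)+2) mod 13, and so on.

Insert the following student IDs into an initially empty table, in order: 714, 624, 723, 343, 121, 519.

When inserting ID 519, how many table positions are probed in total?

3

Insert 714: h=12, slot 12 empty → index 12.
Insert 624: h=0, slot 0 empty → index 0.
Insert 723: h=8, slot 8 empty → index 8.
Insert 343: h=5, slot 5 empty → index 5.
Insert 121: h=4, slot 4 empty → index 4.
Insert 519: h=12, slots 12,0 occupied → index 1.
Table: [624, 519, ∅, ∅, 121, 343, ∅, ∅, 723, ∅, ∅, ∅, 714]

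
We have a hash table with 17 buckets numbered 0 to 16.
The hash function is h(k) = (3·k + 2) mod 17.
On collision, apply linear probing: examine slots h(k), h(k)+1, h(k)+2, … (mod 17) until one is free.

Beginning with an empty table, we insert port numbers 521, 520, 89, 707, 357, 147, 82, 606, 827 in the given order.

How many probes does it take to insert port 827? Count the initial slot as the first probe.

5

521 hashes to 1; slot 1 is free → place at 1.
520 hashes to 15; slot 15 is free → place at 15.
89 hashes to 14; slot 14 is free → place at 14.
707 hashes to 15; 15 taken → place at 16.
357 hashes to 2; slot 2 is free → place at 2.
147 hashes to 1; 1,2 taken → place at 3.
82 hashes to 10; slot 10 is free → place at 10.
606 hashes to 1; 1,2,3 taken → place at 4.
827 hashes to 1; 1,2,3,4 taken → place at 5.
Table: [_, 521, 357, 147, 606, 827, _, _, _, _, 82, _, _, _, 89, 520, 707]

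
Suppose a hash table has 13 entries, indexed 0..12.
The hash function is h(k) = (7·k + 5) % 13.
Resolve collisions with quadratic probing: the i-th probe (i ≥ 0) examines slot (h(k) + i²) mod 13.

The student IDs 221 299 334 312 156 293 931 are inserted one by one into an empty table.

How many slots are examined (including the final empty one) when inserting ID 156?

4

221 hashes to 5; slot 5 is free -> place at 5.
299 hashes to 5; 5 taken -> place at 6.
334 hashes to 3; slot 3 is free -> place at 3.
312 hashes to 5; 5,6 taken -> place at 9.
156 hashes to 5; 5,6,9 taken -> place at 1.
293 hashes to 2; slot 2 is free -> place at 2.
931 hashes to 9; 9 taken -> place at 10.
Table: [-, 156, 293, 334, -, 221, 299, -, -, 312, 931, -, -]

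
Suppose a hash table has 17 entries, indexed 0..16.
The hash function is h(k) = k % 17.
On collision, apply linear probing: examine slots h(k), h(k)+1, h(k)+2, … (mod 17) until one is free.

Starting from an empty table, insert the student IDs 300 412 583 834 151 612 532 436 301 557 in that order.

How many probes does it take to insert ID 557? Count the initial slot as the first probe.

Insert 300: h=11, slot 11 empty → index 11.
Insert 412: h=4, slot 4 empty → index 4.
Insert 583: h=5, slot 5 empty → index 5.
Insert 834: h=1, slot 1 empty → index 1.
Insert 151: h=15, slot 15 empty → index 15.
Insert 612: h=0, slot 0 empty → index 0.
Insert 532: h=5, slot 5 occupied → index 6.
Insert 436: h=11, slot 11 occupied → index 12.
Insert 301: h=12, slot 12 occupied → index 13.
Insert 557: h=13, slot 13 occupied → index 14.
Table: [612, 834, _, _, 412, 583, 532, _, _, _, _, 300, 436, 301, 557, 151, _]

2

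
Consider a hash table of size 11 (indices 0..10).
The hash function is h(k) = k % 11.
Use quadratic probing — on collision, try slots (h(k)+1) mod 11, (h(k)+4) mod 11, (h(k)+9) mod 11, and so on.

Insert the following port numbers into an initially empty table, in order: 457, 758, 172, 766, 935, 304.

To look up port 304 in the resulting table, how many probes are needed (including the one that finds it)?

4

457 hashes to 6; slot 6 is free -> place at 6.
758 hashes to 10; slot 10 is free -> place at 10.
172 hashes to 7; slot 7 is free -> place at 7.
766 hashes to 7; 7 taken -> place at 8.
935 hashes to 0; slot 0 is free -> place at 0.
304 hashes to 7; 7,8,0 taken -> place at 5.
Table: [935, ., ., ., ., 304, 457, 172, 766, ., 758]
Lookup 304: h=7, probe 7,8,0,5 → found at 5.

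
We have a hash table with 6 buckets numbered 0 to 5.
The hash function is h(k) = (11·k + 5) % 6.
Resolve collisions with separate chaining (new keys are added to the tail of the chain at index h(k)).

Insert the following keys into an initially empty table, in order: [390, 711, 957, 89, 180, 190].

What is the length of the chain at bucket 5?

2

390 -> bucket 5
711 -> bucket 2
957 -> bucket 2 (collision)
89 -> bucket 0
180 -> bucket 5 (collision)
190 -> bucket 1
Final buckets:
0: 89
1: 190
2: 711 -> 957
3: _
4: _
5: 390 -> 180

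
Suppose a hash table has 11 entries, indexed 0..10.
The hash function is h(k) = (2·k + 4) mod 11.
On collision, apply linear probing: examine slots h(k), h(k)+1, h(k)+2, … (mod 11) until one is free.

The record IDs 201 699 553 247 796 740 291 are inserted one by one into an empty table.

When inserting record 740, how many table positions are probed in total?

4

201 hashes to 10; slot 10 is free -> place at 10.
699 hashes to 5; slot 5 is free -> place at 5.
553 hashes to 10; 10 taken -> place at 0.
247 hashes to 3; slot 3 is free -> place at 3.
796 hashes to 1; slot 1 is free -> place at 1.
740 hashes to 10; 10,0,1 taken -> place at 2.
291 hashes to 3; 3 taken -> place at 4.
Table: [553, 796, 740, 247, 291, 699, ., ., ., ., 201]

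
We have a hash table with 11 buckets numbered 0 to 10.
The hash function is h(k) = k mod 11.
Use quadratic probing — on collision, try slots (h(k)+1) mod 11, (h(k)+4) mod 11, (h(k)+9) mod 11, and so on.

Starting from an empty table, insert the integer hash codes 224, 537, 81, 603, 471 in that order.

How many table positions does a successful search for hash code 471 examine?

3

Insert 224: h=4, slot 4 empty => index 4.
Insert 537: h=9, slot 9 empty => index 9.
Insert 81: h=4, slot 4 occupied => index 5.
Insert 603: h=9, slot 9 occupied => index 10.
Insert 471: h=9, slots 9,10 occupied => index 2.
Table: [., ., 471, ., 224, 81, ., ., ., 537, 603]
Lookup 471: h=9, probe 9,10,2 → found at 2.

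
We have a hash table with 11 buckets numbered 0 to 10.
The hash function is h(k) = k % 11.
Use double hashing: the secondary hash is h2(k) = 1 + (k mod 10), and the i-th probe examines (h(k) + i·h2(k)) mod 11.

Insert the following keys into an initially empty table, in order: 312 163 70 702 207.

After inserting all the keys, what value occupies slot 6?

312: h=4 -> slot 4
163: h=9 -> slot 9
70: h=4, h2=1, probe 4,5 -> slot 5
702: h=9, h2=3, probe 9,1 -> slot 1
207: h=9, h2=8, probe 9,6 -> slot 6
Table: [-, 702, -, -, 312, 70, 207, -, -, 163, -]

207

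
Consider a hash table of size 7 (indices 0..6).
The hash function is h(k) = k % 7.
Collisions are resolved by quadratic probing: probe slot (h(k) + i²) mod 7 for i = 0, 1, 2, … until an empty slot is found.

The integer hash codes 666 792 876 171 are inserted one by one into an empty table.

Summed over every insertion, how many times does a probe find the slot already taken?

Insert 666: h=1, slot 1 empty -> index 1.
Insert 792: h=1, slot 1 occupied -> index 2.
Insert 876: h=1, slots 1,2 occupied -> index 5.
Insert 171: h=3, slot 3 empty -> index 3.
Table: [-, 666, 792, 171, -, 876, -]

3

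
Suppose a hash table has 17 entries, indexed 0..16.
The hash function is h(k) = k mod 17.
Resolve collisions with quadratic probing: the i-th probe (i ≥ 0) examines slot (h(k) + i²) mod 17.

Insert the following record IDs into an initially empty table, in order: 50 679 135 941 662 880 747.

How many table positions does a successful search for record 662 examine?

Insert 50: h=16, slot 16 empty → index 16.
Insert 679: h=16, slot 16 occupied → index 0.
Insert 135: h=16, slots 16,0 occupied → index 3.
Insert 941: h=6, slot 6 empty → index 6.
Insert 662: h=16, slots 16,0,3 occupied → index 8.
Insert 880: h=13, slot 13 empty → index 13.
Insert 747: h=16, slots 16,0,3,8 occupied → index 15.
Table: [679, ., ., 135, ., ., 941, ., 662, ., ., ., ., 880, ., 747, 50]
Lookup 662: h=16, probe 16,0,3,8 → found at 8.

4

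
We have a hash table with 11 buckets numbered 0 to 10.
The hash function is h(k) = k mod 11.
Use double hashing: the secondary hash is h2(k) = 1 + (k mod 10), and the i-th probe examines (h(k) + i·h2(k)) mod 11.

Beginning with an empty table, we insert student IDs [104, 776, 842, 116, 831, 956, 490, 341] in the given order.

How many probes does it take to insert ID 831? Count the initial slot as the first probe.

104: h=5 -> slot 5
776: h=6 -> slot 6
842: h=6, h2=3, probe 6,9 -> slot 9
116: h=6, h2=7, probe 6,2 -> slot 2
831: h=6, h2=2, probe 6,8 -> slot 8
956: h=10 -> slot 10
490: h=6, h2=1, probe 6,7 -> slot 7
341: h=0 -> slot 0
Table: [341, -, 116, -, -, 104, 776, 490, 831, 842, 956]

2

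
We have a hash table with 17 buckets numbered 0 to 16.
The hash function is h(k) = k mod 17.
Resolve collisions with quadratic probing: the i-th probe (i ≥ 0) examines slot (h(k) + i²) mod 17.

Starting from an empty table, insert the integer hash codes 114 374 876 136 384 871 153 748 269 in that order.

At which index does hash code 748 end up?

8

114: h=12 → slot 12
374: h=0 → slot 0
876: h=9 → slot 9
136: h=0, probe 0,1 → slot 1
384: h=10 → slot 10
871: h=4 → slot 4
153: h=0, probe 0,1,4,9,16 → slot 16
748: h=0, probe 0,1,4,9,16,8 → slot 8
269: h=14 → slot 14
Table: [374, 136, _, _, 871, _, _, _, 748, 876, 384, _, 114, _, 269, _, 153]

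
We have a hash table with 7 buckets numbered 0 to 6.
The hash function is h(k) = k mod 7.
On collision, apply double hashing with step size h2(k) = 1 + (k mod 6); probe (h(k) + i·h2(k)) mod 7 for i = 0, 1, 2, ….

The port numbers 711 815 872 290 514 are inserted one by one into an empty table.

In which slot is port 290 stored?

Insert 711: h=4, slot 4 empty -> index 4.
Insert 815: h=3, slot 3 empty -> index 3.
Insert 872: h=4, h2=3, slot 4 occupied -> index 0.
Insert 290: h=3, h2=3, slot 3 occupied -> index 6.
Insert 514: h=3, h2=5, slot 3 occupied -> index 1.
Table: [872, 514, ∅, 815, 711, ∅, 290]

6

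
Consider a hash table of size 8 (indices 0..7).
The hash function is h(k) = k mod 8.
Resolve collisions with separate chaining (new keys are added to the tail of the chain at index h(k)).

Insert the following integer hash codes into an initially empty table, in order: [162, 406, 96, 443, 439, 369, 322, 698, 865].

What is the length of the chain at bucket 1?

2

Insert 162: h=2, bucket 2 empty -> new chain.
Insert 406: h=6, bucket 6 empty -> new chain.
Insert 96: h=0, bucket 0 empty -> new chain.
Insert 443: h=3, bucket 3 empty -> new chain.
Insert 439: h=7, bucket 7 empty -> new chain.
Insert 369: h=1, bucket 1 empty -> new chain.
Insert 322: h=2, bucket 2 nonempty -> append to chain.
Insert 698: h=2, bucket 2 nonempty -> append to chain.
Insert 865: h=1, bucket 1 nonempty -> append to chain.
Final buckets:
0: 96
1: 369 -> 865
2: 162 -> 322 -> 698
3: 443
4: _
5: _
6: 406
7: 439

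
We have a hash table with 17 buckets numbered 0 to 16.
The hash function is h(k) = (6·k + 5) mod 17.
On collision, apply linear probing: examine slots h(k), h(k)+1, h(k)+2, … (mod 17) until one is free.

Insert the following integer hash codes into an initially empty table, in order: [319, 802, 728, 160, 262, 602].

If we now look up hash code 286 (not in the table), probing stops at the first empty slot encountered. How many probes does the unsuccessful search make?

2

319: h=15 => slot 15
802: h=6 => slot 6
728: h=4 => slot 4
160: h=13 => slot 13
262: h=13, probe 13,14 => slot 14
602: h=13, probe 13,14,15,16 => slot 16
Table: [-, -, -, -, 728, -, 802, -, -, -, -, -, -, 160, 262, 319, 602]
Lookup 286: h=4, probe 4,5 → slot 5 empty, not found.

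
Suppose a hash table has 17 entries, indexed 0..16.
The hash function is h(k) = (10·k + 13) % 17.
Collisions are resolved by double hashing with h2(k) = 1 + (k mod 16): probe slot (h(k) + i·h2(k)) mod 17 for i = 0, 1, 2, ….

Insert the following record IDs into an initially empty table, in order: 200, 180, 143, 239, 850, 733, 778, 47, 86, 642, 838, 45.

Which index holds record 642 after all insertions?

Insert 200: h=7, slot 7 empty → index 7.
Insert 180: h=11, slot 11 empty → index 11.
Insert 143: h=15, slot 15 empty → index 15.
Insert 239: h=6, slot 6 empty → index 6.
Insert 850: h=13, slot 13 empty → index 13.
Insert 733: h=16, slot 16 empty → index 16.
Insert 778: h=7, h2=11, slot 7 occupied → index 1.
Insert 47: h=7, h2=16, slots 7,6 occupied → index 5.
Insert 86: h=6, h2=7, slots 6,13 occupied → index 3.
Insert 642: h=7, h2=3, slot 7 occupied → index 10.
Insert 838: h=12, slot 12 empty → index 12.
Insert 45: h=4, slot 4 empty → index 4.
Table: [∅, 778, ∅, 86, 45, 47, 239, 200, ∅, ∅, 642, 180, 838, 850, ∅, 143, 733]

10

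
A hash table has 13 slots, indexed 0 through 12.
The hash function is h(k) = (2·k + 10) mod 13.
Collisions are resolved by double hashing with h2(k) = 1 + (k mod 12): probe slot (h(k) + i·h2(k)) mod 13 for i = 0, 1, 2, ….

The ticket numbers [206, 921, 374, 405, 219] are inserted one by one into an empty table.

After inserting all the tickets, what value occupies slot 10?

206 hashes to 6; slot 6 is free → place at 6.
921 hashes to 6, h2=10; 6 taken → place at 3.
374 hashes to 4; slot 4 is free → place at 4.
405 hashes to 1; slot 1 is free → place at 1.
219 hashes to 6, h2=4; 6 taken → place at 10.
Table: [∅, 405, ∅, 921, 374, ∅, 206, ∅, ∅, ∅, 219, ∅, ∅]

219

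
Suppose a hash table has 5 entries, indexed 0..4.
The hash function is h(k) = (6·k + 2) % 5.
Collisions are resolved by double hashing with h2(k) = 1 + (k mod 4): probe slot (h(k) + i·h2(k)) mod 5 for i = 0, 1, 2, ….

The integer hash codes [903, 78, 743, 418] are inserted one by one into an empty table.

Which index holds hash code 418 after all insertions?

1

Insert 903: h=0, slot 0 empty → index 0.
Insert 78: h=0, h2=3, slot 0 occupied → index 3.
Insert 743: h=0, h2=4, slot 0 occupied → index 4.
Insert 418: h=0, h2=3, slots 0,3 occupied → index 1.
Table: [903, 418, _, 78, 743]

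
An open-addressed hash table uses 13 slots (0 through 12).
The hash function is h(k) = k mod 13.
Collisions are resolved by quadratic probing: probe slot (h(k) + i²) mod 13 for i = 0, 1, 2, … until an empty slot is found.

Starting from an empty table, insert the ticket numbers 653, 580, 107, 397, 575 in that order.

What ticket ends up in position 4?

107

653: h=3 → slot 3
580: h=8 → slot 8
107: h=3, probe 3,4 → slot 4
397: h=7 → slot 7
575: h=3, probe 3,4,7,12 → slot 12
Table: [-, -, -, 653, 107, -, -, 397, 580, -, -, -, 575]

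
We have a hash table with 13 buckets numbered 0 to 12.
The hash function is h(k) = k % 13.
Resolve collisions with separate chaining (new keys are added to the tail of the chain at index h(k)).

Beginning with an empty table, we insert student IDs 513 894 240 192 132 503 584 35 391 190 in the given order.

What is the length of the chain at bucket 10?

2

513 → bucket 6
894 → bucket 10
240 → bucket 6 (collision)
192 → bucket 10 (collision)
132 → bucket 2
503 → bucket 9
584 → bucket 12
35 → bucket 9 (collision)
391 → bucket 1
190 → bucket 8
Final buckets:
0: _
1: 391
2: 132
3: _
4: _
5: _
6: 513 -> 240
7: _
8: 190
9: 503 -> 35
10: 894 -> 192
11: _
12: 584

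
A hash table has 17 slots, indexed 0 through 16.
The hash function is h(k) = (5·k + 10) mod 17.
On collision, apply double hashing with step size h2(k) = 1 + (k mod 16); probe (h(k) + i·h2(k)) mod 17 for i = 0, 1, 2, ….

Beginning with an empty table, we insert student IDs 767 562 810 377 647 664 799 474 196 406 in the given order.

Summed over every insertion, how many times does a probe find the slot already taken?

6

767: h=3 => slot 3
562: h=15 => slot 15
810: h=14 => slot 14
377: h=8 => slot 8
647: h=15, h2=8, probe 15,6 => slot 6
664: h=15, h2=9, probe 15,7 => slot 7
799: h=10 => slot 10
474: h=0 => slot 0
196: h=4 => slot 4
406: h=0, h2=7, probe 0,7,14,4,11 => slot 11
Table: [474, ., ., 767, 196, ., 647, 664, 377, ., 799, 406, ., ., 810, 562, .]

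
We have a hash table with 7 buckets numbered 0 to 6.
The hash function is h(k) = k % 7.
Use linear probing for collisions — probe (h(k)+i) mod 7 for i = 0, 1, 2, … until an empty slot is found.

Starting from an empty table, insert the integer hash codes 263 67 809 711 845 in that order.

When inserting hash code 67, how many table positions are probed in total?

2

263: h=4 => slot 4
67: h=4, probe 4,5 => slot 5
809: h=4, probe 4,5,6 => slot 6
711: h=4, probe 4,5,6,0 => slot 0
845: h=5, probe 5,6,0,1 => slot 1
Table: [711, 845, _, _, 263, 67, 809]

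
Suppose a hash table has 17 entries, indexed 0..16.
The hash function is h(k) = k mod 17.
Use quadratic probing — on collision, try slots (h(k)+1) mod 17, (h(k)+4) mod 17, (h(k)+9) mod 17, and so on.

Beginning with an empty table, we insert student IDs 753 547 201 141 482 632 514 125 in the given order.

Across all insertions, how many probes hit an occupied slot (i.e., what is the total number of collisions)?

Insert 753: h=5, slot 5 empty → index 5.
Insert 547: h=3, slot 3 empty → index 3.
Insert 201: h=14, slot 14 empty → index 14.
Insert 141: h=5, slot 5 occupied → index 6.
Insert 482: h=6, slot 6 occupied → index 7.
Insert 632: h=3, slot 3 occupied → index 4.
Insert 514: h=4, slots 4,5 occupied → index 8.
Insert 125: h=6, slots 6,7 occupied → index 10.
Table: [—, —, —, 547, 632, 753, 141, 482, 514, —, 125, —, —, —, 201, —, —]

7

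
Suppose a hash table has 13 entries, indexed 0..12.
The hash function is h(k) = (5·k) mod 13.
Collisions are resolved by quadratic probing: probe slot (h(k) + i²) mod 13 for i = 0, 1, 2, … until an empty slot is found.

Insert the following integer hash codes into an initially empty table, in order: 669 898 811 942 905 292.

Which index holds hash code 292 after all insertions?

0

669: h=4 => slot 4
898: h=5 => slot 5
811: h=12 => slot 12
942: h=4, probe 4,5,8 => slot 8
905: h=1 => slot 1
292: h=4, probe 4,5,8,0 => slot 0
Table: [292, 905, _, _, 669, 898, _, _, 942, _, _, _, 811]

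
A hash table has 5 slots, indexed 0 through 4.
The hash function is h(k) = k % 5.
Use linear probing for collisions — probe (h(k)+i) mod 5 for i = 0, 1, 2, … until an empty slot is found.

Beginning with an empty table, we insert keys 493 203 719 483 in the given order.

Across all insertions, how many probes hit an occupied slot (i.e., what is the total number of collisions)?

5

Insert 493: h=3, slot 3 empty => index 3.
Insert 203: h=3, slot 3 occupied => index 4.
Insert 719: h=4, slot 4 occupied => index 0.
Insert 483: h=3, slots 3,4,0 occupied => index 1.
Table: [719, 483, ∅, 493, 203]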